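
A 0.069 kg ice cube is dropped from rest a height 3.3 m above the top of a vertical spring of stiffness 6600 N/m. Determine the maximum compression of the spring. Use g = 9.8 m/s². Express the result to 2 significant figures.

x = 0.026 m

Measuring PE from the top of the relaxed spring, at max compression the cube has dropped H + x with zero KE, so:
mg(H + x) = ½kx²
½(6600)x² − (0.069)(9.8)x − (0.069)(9.8)(3.3) = 0
3300x² − 0.6762x − 2.231 = 0
x = [0.6762 + √(0.4572 + 29455)]/(2 × 3300) = 0.02611 m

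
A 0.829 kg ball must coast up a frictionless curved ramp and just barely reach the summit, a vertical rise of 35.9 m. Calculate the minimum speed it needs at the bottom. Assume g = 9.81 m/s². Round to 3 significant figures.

At the top it is momentarily at rest, so all KE converts to PE: ½mv² = mgh
v = √(2gh) = √(2 × 9.81 × 35.9) = 26.54 m/s

v = 26.5 m/s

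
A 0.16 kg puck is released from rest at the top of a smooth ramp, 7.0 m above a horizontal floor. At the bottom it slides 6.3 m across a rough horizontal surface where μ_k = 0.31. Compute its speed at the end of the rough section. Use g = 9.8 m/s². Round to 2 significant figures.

v = 9.9 m/s

Energy bookkeeping (friction removes W_f = μ_k N d):
mgh = ½mv² + μ_k m g d
W_f = μ_k mg d = (0.31)(0.16)(9.8)(6.3) = 3.062 J
½mv² = mgh − W_f = 10.976 − 3.062 = 7.9137 J
v = √(2 × 7.9137/0.16) = 9.946 m/s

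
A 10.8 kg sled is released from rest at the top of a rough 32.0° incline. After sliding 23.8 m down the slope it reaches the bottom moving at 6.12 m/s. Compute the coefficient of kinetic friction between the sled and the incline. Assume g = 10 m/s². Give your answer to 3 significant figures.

μ_k = 0.532

The energy dissipated by friction is the PE lost minus the KE gained:
mgL sinθ = 1362.1 J; ½mv² = 202.25 J
W_f = 1362.1 − 202.25 = 1160 J
μ_k = W_f/(mg cosθ · L) = 1160/(91.59 × 23.8) = 0.5321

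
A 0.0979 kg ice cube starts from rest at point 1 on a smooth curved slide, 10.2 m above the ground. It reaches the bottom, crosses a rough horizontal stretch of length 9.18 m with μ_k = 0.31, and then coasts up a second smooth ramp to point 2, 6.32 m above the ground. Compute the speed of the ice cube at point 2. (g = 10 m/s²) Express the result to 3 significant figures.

v = 4.55 m/s

Energy at 1: mgh₁ = (0.0979)(10)(10.2) = 9.9858 J
Friction loss: W_f = μ_k mg d = 2.786 J
At 2: ½mv² + mgh₂ = mgh₁ − W_f
½mv² = 9.9858 − 2.786 − 6.1873 = 1.0125 J
v = √(2 × 1.0125/0.0979) = 4.548 m/s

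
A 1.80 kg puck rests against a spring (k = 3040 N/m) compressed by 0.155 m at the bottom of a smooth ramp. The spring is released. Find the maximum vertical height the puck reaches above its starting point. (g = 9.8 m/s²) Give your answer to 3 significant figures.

h = 2.07 m

Energy conservation from release to the highest point: ½kx² = mgh
h = kx²/(2mg) = (3040)(0.155)²/(2 × 1.80 × 9.8) = 2.070 m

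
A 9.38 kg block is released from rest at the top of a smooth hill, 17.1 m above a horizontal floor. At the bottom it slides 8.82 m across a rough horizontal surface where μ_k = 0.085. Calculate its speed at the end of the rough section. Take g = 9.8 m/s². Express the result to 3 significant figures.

Energy bookkeeping (friction removes W_f = μ_k N d):
mgh = ½mv² + μ_k m g d
W_f = μ_k mg d = (0.085)(9.38)(9.8)(8.82) = 68.92 J
½mv² = mgh − W_f = 1571.9 − 68.92 = 1503.0 J
v = √(2 × 1503.0/9.38) = 17.90 m/s

v = 17.9 m/s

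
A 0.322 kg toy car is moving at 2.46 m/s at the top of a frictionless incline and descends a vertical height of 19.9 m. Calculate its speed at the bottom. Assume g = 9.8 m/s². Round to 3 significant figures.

Energy conservation between the two points: ½mv₀² + mgh = ½mv²
The mass cancels from both sides.
v² = v₀² + 2gh = (2.46)² + 2(9.8)(19.9) = 396.09
v = √396.09 = 19.90 m/s

v = 19.9 m/s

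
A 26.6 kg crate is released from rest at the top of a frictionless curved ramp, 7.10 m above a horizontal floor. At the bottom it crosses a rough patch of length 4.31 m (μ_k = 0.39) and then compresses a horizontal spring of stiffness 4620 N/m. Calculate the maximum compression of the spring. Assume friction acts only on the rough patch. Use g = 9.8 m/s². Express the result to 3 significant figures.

Initial energy: E₁ = mgh = (26.6)(9.8)(7.10) = 1850.8 J
Friction removes W_f = μ_k mg d = (0.39)(26.6)(9.8)(4.31) = 438.2 J
Energy reaching the spring: E = 1850.8 − 438.2 = 1412.7 J
At max compression ½kx² = E ⇒ x = √(2E/k) = √(2 × 1412.7/4620) = 0.7820 m

x = 0.782 m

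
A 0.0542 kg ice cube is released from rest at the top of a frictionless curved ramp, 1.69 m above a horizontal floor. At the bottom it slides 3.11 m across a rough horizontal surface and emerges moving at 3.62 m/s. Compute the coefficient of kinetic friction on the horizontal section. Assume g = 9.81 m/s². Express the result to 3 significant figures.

μ_k = 0.329

Energy bookkeeping (friction removes W_f = μ_k N d):
mgh = ½mv² + μ_k m g d
mgh = 0.89858 J; ½mv² = 0.35513 J
W_f = 0.89858 − 0.35513 = 0.5434 J
μ_k = W_f/(mg·d) = 0.5434/(0.5317 × 3.11) = 0.3286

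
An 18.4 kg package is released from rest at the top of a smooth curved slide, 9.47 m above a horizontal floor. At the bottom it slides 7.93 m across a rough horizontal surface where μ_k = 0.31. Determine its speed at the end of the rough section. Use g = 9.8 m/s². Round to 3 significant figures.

Energy at the top = energy at the end + work done against friction:
mgh = ½mv² + μ_k m g d
W_f = μ_k mg d = (0.31)(18.4)(9.8)(7.93) = 443.3 J
½mv² = mgh − W_f = 1707.6 − 443.3 = 1264.3 J
v = √(2 × 1264.3/18.4) = 11.72 m/s

v = 11.7 m/s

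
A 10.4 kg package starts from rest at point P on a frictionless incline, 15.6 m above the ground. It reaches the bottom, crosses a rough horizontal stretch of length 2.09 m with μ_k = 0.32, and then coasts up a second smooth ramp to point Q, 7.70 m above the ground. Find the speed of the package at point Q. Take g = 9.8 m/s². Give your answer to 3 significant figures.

v = 11.9 m/s

Energy at P: mgh₁ = (10.4)(9.8)(15.6) = 1590.0 J
Friction loss: W_f = μ_k mg d = 68.16 J
At Q: ½mv² + mgh₂ = mgh₁ − W_f
½mv² = 1590.0 − 68.16 − 784.78 = 737.00 J
v = √(2 × 737.00/10.4) = 11.91 m/s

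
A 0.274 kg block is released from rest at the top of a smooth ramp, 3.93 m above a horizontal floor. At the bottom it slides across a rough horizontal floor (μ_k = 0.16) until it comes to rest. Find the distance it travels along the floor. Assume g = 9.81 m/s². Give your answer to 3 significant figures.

Applying the work–energy principle:
At rest all PE has been dissipated by friction: mgh = μ_k m g d
d = h/μ_k = 3.93/0.16 = 24.56 m

d = 24.6 m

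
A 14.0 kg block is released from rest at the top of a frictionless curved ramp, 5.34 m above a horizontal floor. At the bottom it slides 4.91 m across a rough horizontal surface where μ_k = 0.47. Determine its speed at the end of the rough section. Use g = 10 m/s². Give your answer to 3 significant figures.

v = 7.79 m/s

Applying the work–energy principle:
mgh = ½mv² + μ_k m g d
W_f = μ_k mg d = (0.47)(14.0)(10)(4.91) = 323.1 J
½mv² = mgh − W_f = 747.60 − 323.1 = 424.52 J
v = √(2 × 424.52/14.0) = 7.788 m/s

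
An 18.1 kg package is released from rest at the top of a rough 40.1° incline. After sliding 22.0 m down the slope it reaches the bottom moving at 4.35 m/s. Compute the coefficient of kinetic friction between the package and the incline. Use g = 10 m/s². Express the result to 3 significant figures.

μ_k = 0.786

The energy dissipated by friction is the PE lost minus the KE gained:
mgL sinθ = 2564.9 J; ½mv² = 171.25 J
W_f = 2564.9 − 171.25 = 2394 J
μ_k = W_f/(mg cosθ · L) = 2394/(138.5 × 22.0) = 0.7859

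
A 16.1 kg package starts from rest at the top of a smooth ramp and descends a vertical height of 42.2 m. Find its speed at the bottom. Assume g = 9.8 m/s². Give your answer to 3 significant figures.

v = 28.8 m/s

Mechanical energy is conserved (no friction): mgh = ½mv²
v = √(2gh) = √(2 × 9.8 × 42.2) = √827.12 = 28.76 m/s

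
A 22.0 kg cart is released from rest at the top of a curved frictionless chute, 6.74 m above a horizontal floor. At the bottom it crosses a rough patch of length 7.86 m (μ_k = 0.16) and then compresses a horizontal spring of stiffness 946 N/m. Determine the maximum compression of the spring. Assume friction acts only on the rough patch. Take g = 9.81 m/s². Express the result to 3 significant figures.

x = 1.58 m

Initial energy: E₁ = mgh = (22.0)(9.81)(6.74) = 1454.6 J
Friction removes W_f = μ_k mg d = (0.16)(22.0)(9.81)(7.86) = 271.4 J
Energy reaching the spring: E = 1454.6 − 271.4 = 1183.2 J
At max compression ½kx² = E ⇒ x = √(2E/k) = √(2 × 1183.2/946) = 1.582 m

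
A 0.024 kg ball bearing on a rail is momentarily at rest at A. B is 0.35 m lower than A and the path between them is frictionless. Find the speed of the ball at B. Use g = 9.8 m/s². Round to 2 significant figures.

Equating total energy at the two states: mgh = ½mv²
v = √(2gh) = √(2 × 9.8 × 0.35) = √6.8600 = 2.619 m/s

v = 2.6 m/s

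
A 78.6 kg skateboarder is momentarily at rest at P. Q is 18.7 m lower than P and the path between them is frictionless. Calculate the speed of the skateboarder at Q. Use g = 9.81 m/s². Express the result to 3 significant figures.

By conservation of mechanical energy, mgh = ½mv²
The mass cancels from both sides.
v = √(2gh) = √(2 × 9.81 × 18.7) = √366.89 = 19.15 m/s

v = 19.2 m/s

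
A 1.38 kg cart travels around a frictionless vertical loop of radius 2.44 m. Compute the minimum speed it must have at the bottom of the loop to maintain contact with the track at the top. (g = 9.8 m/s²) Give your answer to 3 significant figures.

v = 10.9 m/s

At the top: mg = mv_top²/r ⇒ v_top² = gr = 23.91 m²/s²
Energy from bottom to top (height 2r): ½mv_bot² = ½mv_top² + mg(2r)
v_bot² = gr + 4gr = 5gr = 119.6
v_bot = √(5gr) = 10.93 m/s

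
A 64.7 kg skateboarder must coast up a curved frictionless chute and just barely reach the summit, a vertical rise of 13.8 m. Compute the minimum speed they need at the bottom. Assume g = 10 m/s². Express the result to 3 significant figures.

v = 16.6 m/s

At the top they are momentarily at rest, so all KE converts to PE: ½mv² = mgh
v = √(2gh) = √(2 × 10 × 13.8) = 16.61 m/s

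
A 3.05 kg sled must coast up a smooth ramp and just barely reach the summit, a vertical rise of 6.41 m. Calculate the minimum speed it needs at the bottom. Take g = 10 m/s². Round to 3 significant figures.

At the top it is momentarily at rest, so all KE converts to PE: ½mv² = mgh
v = √(2gh) = √(2 × 10 × 6.41) = 11.32 m/s

v = 11.3 m/s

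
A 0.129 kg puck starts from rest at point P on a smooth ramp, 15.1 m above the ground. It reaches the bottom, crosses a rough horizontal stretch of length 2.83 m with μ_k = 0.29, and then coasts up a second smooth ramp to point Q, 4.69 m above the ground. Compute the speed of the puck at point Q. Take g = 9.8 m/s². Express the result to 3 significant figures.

Energy at P: mgh₁ = (0.129)(9.8)(15.1) = 19.089 J
Friction loss: W_f = μ_k mg d = 1.038 J
At Q: ½mv² + mgh₂ = mgh₁ − W_f
½mv² = 19.089 − 1.038 − 5.9291 = 12.123 J
v = √(2 × 12.123/0.129) = 13.71 m/s

v = 13.7 m/s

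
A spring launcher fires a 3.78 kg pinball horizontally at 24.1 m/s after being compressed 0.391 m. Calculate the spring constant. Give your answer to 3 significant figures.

k = 14400 N/m

Energy stored in the spring equals the launch KE: ½kx² = ½mv²
k = mv²/x² = (3.78)(24.1)²/(0.391)² = 14361 N/m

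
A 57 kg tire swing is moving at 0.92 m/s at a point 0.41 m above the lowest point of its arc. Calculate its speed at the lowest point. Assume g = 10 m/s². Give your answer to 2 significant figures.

v = 3.0 m/s

By conservation of mechanical energy, ½mv₀² + mgh = ½mv²
v² = v₀² + 2gh = (0.92)² + 2(10)(0.41) = 9.0464
v = √9.0464 = 3.008 m/s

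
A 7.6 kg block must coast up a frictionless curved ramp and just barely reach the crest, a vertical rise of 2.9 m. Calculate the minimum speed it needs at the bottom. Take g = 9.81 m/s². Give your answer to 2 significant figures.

At the top it is momentarily at rest, so all KE converts to PE: ½mv² = mgh
v = √(2gh) = √(2 × 9.81 × 2.9) = 7.543 m/s

v = 7.5 m/s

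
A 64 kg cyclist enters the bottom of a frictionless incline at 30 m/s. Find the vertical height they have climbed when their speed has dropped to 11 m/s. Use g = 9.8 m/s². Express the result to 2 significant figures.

Conservation of energy: ½mv₁² = ½mv₂² + mgh
h = (v₁² − v₂²)/(2g) = (30² − 11²)/(2 × 9.8) = 39.74 m

h = 40 m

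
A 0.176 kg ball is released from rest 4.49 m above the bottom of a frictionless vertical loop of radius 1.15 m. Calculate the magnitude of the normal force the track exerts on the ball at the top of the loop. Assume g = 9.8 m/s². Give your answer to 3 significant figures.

Energy from release to top (height 2r): mgh = ½mv_top² + mg(2r)
v_top² = 2g(h − 2r) = 2(9.8)(4.49 − 2.300) = 42.924 m²/s²
At the top, both N and weight point toward the centre: N + mg = mv_top²/r
N = m(v_top²/r − g) = 0.176(42.924/1.15 − 9.8) = 4.844 N

N = 4.84 N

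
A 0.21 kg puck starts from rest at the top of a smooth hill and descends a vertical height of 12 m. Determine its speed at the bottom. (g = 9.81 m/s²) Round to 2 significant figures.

v = 15 m/s

Equating total energy at the two states: mgh = ½mv²
v = √(2gh) = √(2 × 9.81 × 12) = √235.44 = 15.34 m/s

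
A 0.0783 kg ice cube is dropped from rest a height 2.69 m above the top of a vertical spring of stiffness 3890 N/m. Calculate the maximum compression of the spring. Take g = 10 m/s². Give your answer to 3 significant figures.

x = 0.0331 m

Let x be the compression. The total drop is H + x, and the cube is instantaneously at rest at max compression, so energy conservation gives:
mg(H + x) = ½kx²
½(3890)x² − (0.0783)(10)x − (0.0783)(10)(2.69) = 0
1945x² − 0.7830x − 2.106 = 0
x = [0.7830 + √(0.6131 + 16387)]/(2 × 1945) = 0.03311 m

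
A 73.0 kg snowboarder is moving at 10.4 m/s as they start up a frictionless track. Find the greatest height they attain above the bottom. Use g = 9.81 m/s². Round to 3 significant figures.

By energy conservation, ½mv² = mgh
h = v²/(2g) = 10.4²/(2 × 9.81) = 5.513 m

h = 5.51 m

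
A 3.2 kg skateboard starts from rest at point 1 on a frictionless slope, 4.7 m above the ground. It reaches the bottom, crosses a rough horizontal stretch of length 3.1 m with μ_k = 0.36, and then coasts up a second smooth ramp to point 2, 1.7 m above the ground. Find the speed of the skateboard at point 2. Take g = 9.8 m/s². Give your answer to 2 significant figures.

Energy at 1: mgh₁ = (3.2)(9.8)(4.7) = 147.39 J
Friction loss: W_f = μ_k mg d = 35.00 J
At 2: ½mv² + mgh₂ = mgh₁ − W_f
½mv² = 147.39 − 35.00 − 53.312 = 59.082 J
v = √(2 × 59.082/3.2) = 6.077 m/s

v = 6.1 m/s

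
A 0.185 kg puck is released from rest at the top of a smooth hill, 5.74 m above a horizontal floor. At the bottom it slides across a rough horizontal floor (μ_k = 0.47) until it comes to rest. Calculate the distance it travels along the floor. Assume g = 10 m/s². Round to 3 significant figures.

d = 12.2 m

Energy bookkeeping (friction removes W_f = μ_k N d):
At rest all PE has been dissipated by friction: mgh = μ_k m g d
d = h/μ_k = 5.74/0.47 = 12.21 m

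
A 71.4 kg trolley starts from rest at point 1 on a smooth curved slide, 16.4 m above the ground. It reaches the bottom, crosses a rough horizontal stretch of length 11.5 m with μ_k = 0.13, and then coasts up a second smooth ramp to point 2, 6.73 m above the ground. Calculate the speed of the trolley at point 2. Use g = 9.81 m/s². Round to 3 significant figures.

v = 12.7 m/s

Energy at 1: mgh₁ = (71.4)(9.81)(16.4) = 11487 J
Friction loss: W_f = μ_k mg d = 1047 J
At 2: ½mv² + mgh₂ = mgh₁ − W_f
½mv² = 11487 − 1047 − 4713.9 = 5726.0 J
v = √(2 × 5726.0/71.4) = 12.66 m/s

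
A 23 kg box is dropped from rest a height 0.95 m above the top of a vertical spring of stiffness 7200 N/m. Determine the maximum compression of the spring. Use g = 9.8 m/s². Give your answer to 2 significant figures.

x = 0.28 m

Let x be the compression. The total drop is H + x, and the box is instantaneously at rest at max compression, so energy conservation gives:
mg(H + x) = ½kx²
½(7200)x² − (23)(9.8)x − (23)(9.8)(0.95) = 0
3600x² − 225.4x − 214.1 = 0
x = [225.4 + √(50805 + 3.0835e+06)]/(2 × 3600) = 0.2772 m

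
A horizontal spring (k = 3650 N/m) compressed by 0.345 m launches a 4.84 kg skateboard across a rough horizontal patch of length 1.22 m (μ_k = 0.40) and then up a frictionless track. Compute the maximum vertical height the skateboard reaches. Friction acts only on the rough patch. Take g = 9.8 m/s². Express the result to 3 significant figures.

h = 4.09 m

Spring energy: E₀ = ½kx² = ½(3650)(0.345)² = 217.22 J
Friction: W_f = μ_k mg d = (0.40)(4.84)(9.8)(1.22) = 23.15 J
Energy at base of ramp: E = 217.22 − 23.15 = 194.07 J
At max height all remaining energy is PE: mgh = E ⇒ h = E/(mg) = 194.07/(4.84 × 9.8) = 4.092 m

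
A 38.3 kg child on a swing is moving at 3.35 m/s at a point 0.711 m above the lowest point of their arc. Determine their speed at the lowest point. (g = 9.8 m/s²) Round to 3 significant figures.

By conservation of mechanical energy, ½mv₀² + mgh = ½mv²
The mass cancels from both sides.
v² = v₀² + 2gh = (3.35)² + 2(9.8)(0.711) = 25.158
v = √25.158 = 5.016 m/s

v = 5.02 m/s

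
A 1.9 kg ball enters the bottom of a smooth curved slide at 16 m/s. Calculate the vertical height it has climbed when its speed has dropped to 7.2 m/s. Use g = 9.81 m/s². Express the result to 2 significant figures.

Energy balance between the two points: ½mv₁² = ½mv₂² + mgh
h = (v₁² − v₂²)/(2g) = (16² − 7.2²)/(2 × 9.81) = 10.41 m

h = 10 m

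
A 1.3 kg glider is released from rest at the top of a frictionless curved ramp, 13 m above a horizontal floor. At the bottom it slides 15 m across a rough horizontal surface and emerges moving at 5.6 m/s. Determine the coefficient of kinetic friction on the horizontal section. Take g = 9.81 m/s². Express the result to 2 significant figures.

Applying the work–energy principle:
mgh = ½mv² + μ_k m g d
mgh = 165.79 J; ½mv² = 20.384 J
W_f = 165.79 − 20.384 = 145.4 J
μ_k = W_f/(mg·d) = 145.4/(12.75 × 15) = 0.7601

μ_k = 0.76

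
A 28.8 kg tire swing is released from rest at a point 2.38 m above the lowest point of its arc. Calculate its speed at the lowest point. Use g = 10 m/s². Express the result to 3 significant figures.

Equating total energy at the two states: mgh = ½mv²
v = √(2gh) = √(2 × 10 × 2.38) = √47.600 = 6.899 m/s

v = 6.90 m/s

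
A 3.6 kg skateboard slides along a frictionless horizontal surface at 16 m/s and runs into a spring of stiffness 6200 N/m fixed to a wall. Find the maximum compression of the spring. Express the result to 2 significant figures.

x = 0.39 m

At max compression the skateboard is momentarily at rest: ½mv² = ½kx²
x = v√(m/k) = 16 × √(3.6/6200) = 0.3855 m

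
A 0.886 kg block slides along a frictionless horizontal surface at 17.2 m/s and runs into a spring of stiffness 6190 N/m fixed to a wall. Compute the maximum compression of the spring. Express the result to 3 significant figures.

x = 0.206 m

Conservation of energy between contact and max compression: ½mv² = ½kx²
x = v√(m/k) = 17.2 × √(0.886/6190) = 0.2058 m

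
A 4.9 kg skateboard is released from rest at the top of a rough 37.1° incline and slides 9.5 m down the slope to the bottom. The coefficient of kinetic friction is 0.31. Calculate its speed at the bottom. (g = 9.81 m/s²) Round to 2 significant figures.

v = 8.1 m/s

Taking the bottom as reference, mgh = ½mv² + μ_k N L with h = L sinθ, N = mg cosθ:
mgh = mgL sinθ = (4.9)(9.81)(9.5)sin37.1° = 275.46 J
W_f = μ_k mg cosθ · L = (0.31)(4.9)(9.81)cos37.1°·9.5 = 112.9 J
½mv² = 275.46 − 112.9 = 162.55 J
v = √(2 × 162.55/4.9) = 8.145 m/s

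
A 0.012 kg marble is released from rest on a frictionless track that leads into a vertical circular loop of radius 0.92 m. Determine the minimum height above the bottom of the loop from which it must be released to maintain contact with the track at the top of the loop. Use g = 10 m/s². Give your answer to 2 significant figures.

h = 2.3 m

At the top, for minimum speed gravity alone supplies the centripetal force: mg = mv_top²/r ⇒ v_top² = gr = 9.200 m²/s²
Energy conservation from release height h to the top (height 2r): mgh = ½mv_top² + mg(2r)
h = v_top²/(2g) + 2r = r/2 + 2r = 5r/2 = 2.300 m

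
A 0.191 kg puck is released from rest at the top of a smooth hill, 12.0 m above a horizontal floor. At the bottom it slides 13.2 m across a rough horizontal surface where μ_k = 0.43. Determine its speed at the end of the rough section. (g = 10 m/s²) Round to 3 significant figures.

v = 11.2 m/s

Energy bookkeeping (friction removes W_f = μ_k N d):
mgh = ½mv² + μ_k m g d
W_f = μ_k mg d = (0.43)(0.191)(10)(13.2) = 10.84 J
½mv² = mgh − W_f = 22.920 − 10.84 = 12.079 J
v = √(2 × 12.079/0.191) = 11.25 m/s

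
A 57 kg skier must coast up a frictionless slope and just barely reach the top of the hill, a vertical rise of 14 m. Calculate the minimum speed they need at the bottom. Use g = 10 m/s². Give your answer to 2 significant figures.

At the top they are momentarily at rest, so all KE converts to PE: ½mv² = mgh
v = √(2gh) = √(2 × 10 × 14) = 16.73 m/s

v = 17 m/s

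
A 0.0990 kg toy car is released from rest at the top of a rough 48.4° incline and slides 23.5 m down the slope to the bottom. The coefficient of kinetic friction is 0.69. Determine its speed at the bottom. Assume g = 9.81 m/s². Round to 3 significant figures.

v = 11.6 m/s

Energy: mgh = ½mv² + W_f, with h = L sinθ and W_f = μ_k (mg cosθ) L
mgh = mgL sinθ = (0.0990)(9.81)(23.5)sin48.4° = 17.067 J
W_f = μ_k mg cosθ · L = (0.69)(0.0990)(9.81)cos48.4°·23.5 = 10.46 J
½mv² = 17.067 − 10.46 = 6.6116 J
v = √(2 × 6.6116/0.0990) = 11.56 m/s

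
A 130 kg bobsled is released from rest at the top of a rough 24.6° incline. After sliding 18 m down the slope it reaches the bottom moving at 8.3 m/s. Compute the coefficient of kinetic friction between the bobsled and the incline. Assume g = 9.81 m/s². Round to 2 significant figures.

μ_k = 0.24

The energy dissipated by friction is the PE lost minus the KE gained:
mgL sinθ = 9555.9 J; ½mv² = 4477.9 J
W_f = 9555.9 − 4477.9 = 5078 J
μ_k = W_f/(mg cosθ · L) = 5078/(1160 × 18) = 0.2433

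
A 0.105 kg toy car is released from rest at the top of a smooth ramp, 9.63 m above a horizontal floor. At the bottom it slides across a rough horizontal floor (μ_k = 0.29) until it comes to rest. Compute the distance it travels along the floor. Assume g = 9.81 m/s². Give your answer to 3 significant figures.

d = 33.2 m

Energy bookkeeping (friction removes W_f = μ_k N d):
At rest all PE has been dissipated by friction: mgh = μ_k m g d
d = h/μ_k = 9.63/0.29 = 33.21 m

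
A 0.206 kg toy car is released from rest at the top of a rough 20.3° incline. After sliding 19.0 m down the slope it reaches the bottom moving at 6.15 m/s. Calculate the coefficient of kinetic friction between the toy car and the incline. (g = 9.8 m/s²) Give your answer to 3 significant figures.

μ_k = 0.262

Energy balance down the incline: mg L sinθ − ½mv² = μ_k (mg cosθ) L
mgL sinθ = 13.307 J; ½mv² = 3.8957 J
W_f = 13.307 − 3.8957 = 9.412 J
μ_k = W_f/(mg cosθ · L) = 9.412/(1.893 × 19.0) = 0.2616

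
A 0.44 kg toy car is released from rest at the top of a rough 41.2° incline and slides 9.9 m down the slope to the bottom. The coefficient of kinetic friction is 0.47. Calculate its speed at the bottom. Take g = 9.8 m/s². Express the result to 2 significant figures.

v = 7.7 m/s

Energy: mgh = ½mv² + W_f, with h = L sinθ and W_f = μ_k (mg cosθ) L
mgh = mgL sinθ = (0.44)(9.8)(9.9)sin41.2° = 28.119 J
W_f = μ_k mg cosθ · L = (0.47)(0.44)(9.8)cos41.2°·9.9 = 15.10 J
½mv² = 28.119 − 15.10 = 13.022 J
v = √(2 × 13.022/0.44) = 7.694 m/s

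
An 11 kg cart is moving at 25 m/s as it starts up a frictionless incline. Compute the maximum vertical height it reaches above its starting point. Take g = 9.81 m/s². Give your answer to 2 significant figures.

By energy conservation, ½mv² = mgh
h = v²/(2g) = 25²/(2 × 9.81) = 31.86 m

h = 32 m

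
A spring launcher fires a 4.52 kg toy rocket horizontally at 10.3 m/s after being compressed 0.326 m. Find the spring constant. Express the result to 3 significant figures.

k = 4510 N/m

Energy stored in the spring equals the launch KE: ½kx² = ½mv²
k = mv²/x² = (4.52)(10.3)²/(0.326)² = 4512 N/m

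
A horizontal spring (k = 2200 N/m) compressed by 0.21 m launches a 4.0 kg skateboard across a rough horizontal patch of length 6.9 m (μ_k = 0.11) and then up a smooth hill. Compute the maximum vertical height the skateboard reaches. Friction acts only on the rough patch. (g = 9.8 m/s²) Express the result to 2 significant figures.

h = 0.48 m

Spring energy: E₀ = ½kx² = ½(2200)(0.21)² = 48.510 J
Friction: W_f = μ_k mg d = (0.11)(4.0)(9.8)(6.9) = 29.75 J
Energy at base of ramp: E = 48.510 − 29.75 = 18.757 J
At max height all remaining energy is PE: mgh = E ⇒ h = E/(mg) = 18.757/(4.0 × 9.8) = 0.4785 m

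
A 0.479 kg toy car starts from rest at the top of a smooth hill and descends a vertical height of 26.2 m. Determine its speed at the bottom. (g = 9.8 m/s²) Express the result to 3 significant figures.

Mechanical energy is conserved (no friction): mgh = ½mv²
v = √(2gh) = √(2 × 9.8 × 26.2) = √513.52 = 22.66 m/s

v = 22.7 m/s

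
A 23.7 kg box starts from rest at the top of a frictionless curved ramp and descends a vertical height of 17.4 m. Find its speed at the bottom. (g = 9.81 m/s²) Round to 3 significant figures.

v = 18.5 m/s

Mechanical energy is conserved (no friction): mgh = ½mv²
v = √(2gh) = √(2 × 9.81 × 17.4) = √341.39 = 18.48 m/s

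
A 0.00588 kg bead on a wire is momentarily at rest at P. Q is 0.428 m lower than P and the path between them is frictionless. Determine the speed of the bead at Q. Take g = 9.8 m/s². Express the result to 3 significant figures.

Equating total energy at the two states: mgh = ½mv²
v = √(2gh) = √(2 × 9.8 × 0.428) = √8.3888 = 2.896 m/s

v = 2.90 m/s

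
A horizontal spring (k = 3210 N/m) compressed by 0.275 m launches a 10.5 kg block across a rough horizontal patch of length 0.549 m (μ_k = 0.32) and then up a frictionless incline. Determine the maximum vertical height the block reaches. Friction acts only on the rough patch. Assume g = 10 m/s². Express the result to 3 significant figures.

h = 0.980 m

Spring energy: E₀ = ½kx² = ½(3210)(0.275)² = 121.38 J
Friction: W_f = μ_k mg d = (0.32)(10.5)(10)(0.549) = 18.45 J
Energy at base of ramp: E = 121.38 − 18.45 = 102.93 J
At max height all remaining energy is PE: mgh = E ⇒ h = E/(mg) = 102.93/(10.5 × 10) = 0.9803 m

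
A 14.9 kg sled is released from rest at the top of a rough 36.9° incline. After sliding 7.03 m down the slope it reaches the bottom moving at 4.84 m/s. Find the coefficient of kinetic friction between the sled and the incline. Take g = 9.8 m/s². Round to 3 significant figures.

mgh = ½mv² + μ_k (mg cosθ) L, with h = L sinθ
mgL sinθ = 616.34 J; ½mv² = 174.52 J
W_f = 616.34 − 174.52 = 441.8 J
μ_k = W_f/(mg cosθ · L) = 441.8/(116.8 × 7.03) = 0.5382

μ_k = 0.538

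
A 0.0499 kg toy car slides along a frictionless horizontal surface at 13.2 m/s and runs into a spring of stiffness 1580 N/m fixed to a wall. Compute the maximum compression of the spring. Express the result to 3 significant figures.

x = 0.0742 m

All KE is stored as spring PE at maximum compression: ½mv² = ½kx²
x = v√(m/k) = 13.2 × √(0.0499/1580) = 0.07418 m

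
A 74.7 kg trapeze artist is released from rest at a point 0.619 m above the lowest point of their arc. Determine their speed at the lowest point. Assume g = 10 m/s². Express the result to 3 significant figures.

Equating total energy at the two states: mgh = ½mv²
v = √(2gh) = √(2 × 10 × 0.619) = √12.380 = 3.519 m/s

v = 3.52 m/s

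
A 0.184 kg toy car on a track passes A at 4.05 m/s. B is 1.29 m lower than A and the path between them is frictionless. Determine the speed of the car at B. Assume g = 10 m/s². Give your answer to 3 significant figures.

By conservation of mechanical energy, ½mv₀² + mgh = ½mv²
The mass cancels from both sides.
v² = v₀² + 2gh = (4.05)² + 2(10)(1.29) = 42.203
v = √42.203 = 6.496 m/s

v = 6.50 m/s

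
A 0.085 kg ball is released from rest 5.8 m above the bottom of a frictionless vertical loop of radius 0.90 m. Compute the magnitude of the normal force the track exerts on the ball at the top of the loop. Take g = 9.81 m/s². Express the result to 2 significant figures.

Energy from release to top (height 2r): mgh = ½mv_top² + mg(2r)
v_top² = 2g(h − 2r) = 2(9.81)(5.8 − 1.800) = 78.480 m²/s²
At the top, both N and weight point toward the centre: N + mg = mv_top²/r
N = m(v_top²/r − g) = 0.085(78.480/0.90 − 9.81) = 6.578 N

N = 6.6 N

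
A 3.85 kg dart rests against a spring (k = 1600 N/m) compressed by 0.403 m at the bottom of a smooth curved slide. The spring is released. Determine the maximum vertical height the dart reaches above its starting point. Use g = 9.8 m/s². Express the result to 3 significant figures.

h = 3.44 m

At maximum height the dart is at rest, so ½kx² = mgh
h = kx²/(2mg) = (1600)(0.403)²/(2 × 3.85 × 9.8) = 3.444 m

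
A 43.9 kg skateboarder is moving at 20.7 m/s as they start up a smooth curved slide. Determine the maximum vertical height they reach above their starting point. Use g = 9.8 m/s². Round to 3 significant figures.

h = 21.9 m

By energy conservation, ½mv² = mgh
h = v²/(2g) = 20.7²/(2 × 9.8) = 21.86 m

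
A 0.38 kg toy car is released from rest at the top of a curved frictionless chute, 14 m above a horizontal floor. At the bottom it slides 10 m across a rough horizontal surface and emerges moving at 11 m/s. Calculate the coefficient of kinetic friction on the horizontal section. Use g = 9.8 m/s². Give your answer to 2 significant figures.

μ_k = 0.78

Energy at the top = energy at the end + work done against friction:
mgh = ½mv² + μ_k m g d
mgh = 52.136 J; ½mv² = 22.990 J
W_f = 52.136 − 22.990 = 29.15 J
μ_k = W_f/(mg·d) = 29.15/(3.724 × 10) = 0.7827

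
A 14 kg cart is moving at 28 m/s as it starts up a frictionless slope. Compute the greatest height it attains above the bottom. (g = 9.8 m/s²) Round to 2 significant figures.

By energy conservation, ½mv² = mgh
h = v²/(2g) = 28²/(2 × 9.8) = 40.00 m

h = 40 m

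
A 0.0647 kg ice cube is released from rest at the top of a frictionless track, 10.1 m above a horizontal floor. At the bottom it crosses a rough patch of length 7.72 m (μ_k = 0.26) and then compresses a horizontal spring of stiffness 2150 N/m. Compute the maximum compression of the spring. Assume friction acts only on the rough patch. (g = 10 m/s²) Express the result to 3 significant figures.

Initial energy: E₁ = mgh = (0.0647)(10)(10.1) = 6.5347 J
Friction removes W_f = μ_k mg d = (0.26)(0.0647)(10)(7.72) = 1.299 J
Energy reaching the spring: E = 6.5347 − 1.299 = 5.2360 J
At max compression ½kx² = E ⇒ x = √(2E/k) = √(2 × 5.2360/2150) = 0.06979 m

x = 0.0698 m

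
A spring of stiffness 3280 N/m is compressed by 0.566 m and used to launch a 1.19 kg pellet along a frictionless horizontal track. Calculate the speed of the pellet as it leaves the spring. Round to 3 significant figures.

Spring PE converts entirely to kinetic energy: ½kx² = ½mv²
v = x√(k/m) = 0.566 × √(3280/1.19) = 29.72 m/s

v = 29.7 m/s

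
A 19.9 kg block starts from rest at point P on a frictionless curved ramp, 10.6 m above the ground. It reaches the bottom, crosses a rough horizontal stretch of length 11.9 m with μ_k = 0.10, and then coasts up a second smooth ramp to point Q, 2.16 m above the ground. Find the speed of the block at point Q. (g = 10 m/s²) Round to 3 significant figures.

v = 12.0 m/s

Energy at P: mgh₁ = (19.9)(10)(10.6) = 2109.4 J
Friction loss: W_f = μ_k mg d = 236.8 J
At Q: ½mv² + mgh₂ = mgh₁ − W_f
½mv² = 2109.4 − 236.8 − 429.84 = 1442.7 J
v = √(2 × 1442.7/19.9) = 12.04 m/s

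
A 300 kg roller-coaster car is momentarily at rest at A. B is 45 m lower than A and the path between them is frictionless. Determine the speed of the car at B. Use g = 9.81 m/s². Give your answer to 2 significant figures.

v = 30 m/s

Energy conservation between the two points: mgh = ½mv²
v = √(2gh) = √(2 × 9.81 × 45) = √882.90 = 29.71 m/s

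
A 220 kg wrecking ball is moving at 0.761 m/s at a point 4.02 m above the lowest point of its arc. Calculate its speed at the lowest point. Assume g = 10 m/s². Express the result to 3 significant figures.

By conservation of mechanical energy, ½mv₀² + mgh = ½mv²
v² = v₀² + 2gh = (0.761)² + 2(10)(4.02) = 80.979
v = √80.979 = 8.999 m/s

v = 9.00 m/s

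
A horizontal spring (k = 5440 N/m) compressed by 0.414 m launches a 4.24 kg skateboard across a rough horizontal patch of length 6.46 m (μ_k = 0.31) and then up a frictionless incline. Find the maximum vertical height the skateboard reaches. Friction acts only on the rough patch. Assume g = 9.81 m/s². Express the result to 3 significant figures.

h = 9.21 m

Spring energy: E₀ = ½kx² = ½(5440)(0.414)² = 466.20 J
Friction: W_f = μ_k mg d = (0.31)(4.24)(9.81)(6.46) = 83.30 J
Energy at base of ramp: E = 466.20 − 83.30 = 382.90 J
At max height all remaining energy is PE: mgh = E ⇒ h = E/(mg) = 382.90/(4.24 × 9.81) = 9.206 m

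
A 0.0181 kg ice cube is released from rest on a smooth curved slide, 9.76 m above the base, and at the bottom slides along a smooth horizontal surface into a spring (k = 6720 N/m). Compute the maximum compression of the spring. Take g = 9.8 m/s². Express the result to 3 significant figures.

x = 0.0227 m

Energy conservation (no friction) from release to max compression: mgh = ½kx²
x = √(2mgh/k) = √(2 × 0.0181 × 9.8 × 9.76 / 6720) = 0.02270 m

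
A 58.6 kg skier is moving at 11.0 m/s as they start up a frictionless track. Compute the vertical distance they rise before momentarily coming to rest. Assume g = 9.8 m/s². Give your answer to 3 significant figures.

By energy conservation, ½mv² = mgh
h = v²/(2g) = 11.0²/(2 × 9.8) = 6.173 m

h = 6.17 m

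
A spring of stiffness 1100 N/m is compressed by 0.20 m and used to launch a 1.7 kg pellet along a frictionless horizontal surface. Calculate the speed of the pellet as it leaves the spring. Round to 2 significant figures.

v = 5.1 m/s

Spring PE converts entirely to kinetic energy: ½kx² = ½mv²
v = x√(k/m) = 0.20 × √(1100/1.7) = 5.087 m/s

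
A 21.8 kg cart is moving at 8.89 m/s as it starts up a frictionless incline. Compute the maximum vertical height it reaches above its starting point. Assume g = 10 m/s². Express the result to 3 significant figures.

h = 3.95 m

Setting KE at the bottom equal to PE gained: ½mv² = mgh
h = v²/(2g) = 8.89²/(2 × 10) = 3.952 m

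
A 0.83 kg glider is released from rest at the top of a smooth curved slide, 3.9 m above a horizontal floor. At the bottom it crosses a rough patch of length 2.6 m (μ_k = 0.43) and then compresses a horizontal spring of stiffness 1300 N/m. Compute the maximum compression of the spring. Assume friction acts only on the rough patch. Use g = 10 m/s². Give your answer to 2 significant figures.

x = 0.19 m

Initial energy: E₁ = mgh = (0.83)(10)(3.9) = 32.370 J
Friction removes W_f = μ_k mg d = (0.43)(0.83)(10)(2.6) = 9.279 J
Energy reaching the spring: E = 32.370 − 9.279 = 23.091 J
At max compression ½kx² = E ⇒ x = √(2E/k) = √(2 × 23.091/1300) = 0.1885 m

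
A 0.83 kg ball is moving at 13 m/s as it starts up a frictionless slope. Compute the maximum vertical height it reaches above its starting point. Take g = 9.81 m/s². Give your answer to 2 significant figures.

h = 8.6 m

By energy conservation, ½mv² = mgh
h = v²/(2g) = 13²/(2 × 9.81) = 8.614 m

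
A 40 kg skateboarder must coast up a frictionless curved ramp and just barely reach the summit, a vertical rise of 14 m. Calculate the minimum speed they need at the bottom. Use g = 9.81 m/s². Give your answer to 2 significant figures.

v = 17 m/s

At the top they are momentarily at rest, so all KE converts to PE: ½mv² = mgh
v = √(2gh) = √(2 × 9.81 × 14) = 16.57 m/s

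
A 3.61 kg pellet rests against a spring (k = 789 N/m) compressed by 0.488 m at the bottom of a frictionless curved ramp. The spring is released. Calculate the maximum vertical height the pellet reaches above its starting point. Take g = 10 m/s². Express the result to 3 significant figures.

At maximum height the pellet is at rest, so ½kx² = mgh
h = kx²/(2mg) = (789)(0.488)²/(2 × 3.61 × 10) = 2.602 m

h = 2.60 m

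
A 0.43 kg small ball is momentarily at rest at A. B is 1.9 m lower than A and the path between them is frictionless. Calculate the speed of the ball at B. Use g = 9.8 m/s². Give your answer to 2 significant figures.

Energy conservation between the two points: mgh = ½mv²
v = √(2gh) = √(2 × 9.8 × 1.9) = √37.240 = 6.102 m/s

v = 6.1 m/s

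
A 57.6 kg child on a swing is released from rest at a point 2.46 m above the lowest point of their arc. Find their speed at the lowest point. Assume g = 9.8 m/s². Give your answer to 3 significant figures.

v = 6.94 m/s

Mechanical energy is conserved (no friction): mgh = ½mv²
v = √(2gh) = √(2 × 9.8 × 2.46) = √48.216 = 6.944 m/s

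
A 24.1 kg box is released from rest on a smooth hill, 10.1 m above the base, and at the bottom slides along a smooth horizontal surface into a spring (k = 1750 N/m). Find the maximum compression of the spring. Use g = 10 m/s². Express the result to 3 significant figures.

Energy conservation (no friction) from release to max compression: mgh = ½kx²
x = √(2mgh/k) = √(2 × 24.1 × 10 × 10.1 / 1750) = 1.668 m

x = 1.67 m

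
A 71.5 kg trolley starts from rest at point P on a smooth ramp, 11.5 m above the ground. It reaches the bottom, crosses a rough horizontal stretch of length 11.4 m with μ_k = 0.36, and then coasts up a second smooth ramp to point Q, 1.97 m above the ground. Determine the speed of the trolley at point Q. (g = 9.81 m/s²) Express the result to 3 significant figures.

v = 10.3 m/s

Energy at P: mgh₁ = (71.5)(9.81)(11.5) = 8066.3 J
Friction loss: W_f = μ_k mg d = 2879 J
At Q: ½mv² + mgh₂ = mgh₁ − W_f
½mv² = 8066.3 − 2879 − 1381.8 = 3805.9 J
v = √(2 × 3805.9/71.5) = 10.32 m/s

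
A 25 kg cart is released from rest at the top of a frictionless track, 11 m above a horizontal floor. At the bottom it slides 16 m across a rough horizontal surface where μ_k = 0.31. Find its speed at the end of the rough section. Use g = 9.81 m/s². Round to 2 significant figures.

v = 11 m/s

Applying the work–energy principle:
mgh = ½mv² + μ_k m g d
W_f = μ_k mg d = (0.31)(25)(9.81)(16) = 1216 J
½mv² = mgh − W_f = 2697.8 − 1216 = 1481.3 J
v = √(2 × 1481.3/25) = 10.89 m/s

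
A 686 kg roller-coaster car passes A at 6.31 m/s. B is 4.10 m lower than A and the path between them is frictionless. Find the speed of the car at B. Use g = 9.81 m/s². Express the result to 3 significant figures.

Energy conservation between the two points: ½mv₀² + mgh = ½mv²
The mass cancels from both sides.
v² = v₀² + 2gh = (6.31)² + 2(9.81)(4.10) = 120.26
v = √120.26 = 10.97 m/s

v = 11.0 m/s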